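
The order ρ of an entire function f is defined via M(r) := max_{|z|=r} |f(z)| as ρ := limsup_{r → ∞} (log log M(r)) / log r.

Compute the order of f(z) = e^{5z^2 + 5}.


|e^{5z^2 + 5}| = e^{Re(5·z^2) + 5} ≤ e^{5|z|^2 + 5} = e^{5r^2 + 5} on |z| = r, so ρ ≤ 2. Choosing z on |z|=r so that 5·z^2 is real positive (always possible by picking arg z appropriately) gives |f(z)| = e^{5r^2 + 5}, matching the bound. The additive constant 5 does not affect log log M(r) ~ 2·log r. Hence ρ = 2.
Therefore ρ = 2.

Order ρ = 2.


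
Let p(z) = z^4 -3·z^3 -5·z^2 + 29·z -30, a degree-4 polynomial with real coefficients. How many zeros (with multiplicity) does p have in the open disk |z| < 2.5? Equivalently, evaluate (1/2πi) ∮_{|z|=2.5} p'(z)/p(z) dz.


The zeros of p are: -3, 2, (2 + 1i), (2 - 1i).
Their magnitudes are: 3, 2, 2.236, 2.236.
Zeros with |z| < R = 2.5: 2, (2 + 1i), (2 - 1i).
Count = 3.
By the argument principle, (1/2πi) ∮_{|z|=R} p'(z)/p(z) dz equals exactly this count.

Number of zeros inside |z| < 2.5: 3.


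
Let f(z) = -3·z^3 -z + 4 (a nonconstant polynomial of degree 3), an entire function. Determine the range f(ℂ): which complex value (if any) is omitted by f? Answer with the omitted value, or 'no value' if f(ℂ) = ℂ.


Little Picard bounds the complement of f(ℂ) to at most one point.
For every w ∈ ℂ, the equation p(z) − w = 0 is a nonconstant polynomial in z and hence has at least one root by the fundamental theorem of algebra. So p is surjective onto ℂ, omitting no value.

Omitted value: no value.


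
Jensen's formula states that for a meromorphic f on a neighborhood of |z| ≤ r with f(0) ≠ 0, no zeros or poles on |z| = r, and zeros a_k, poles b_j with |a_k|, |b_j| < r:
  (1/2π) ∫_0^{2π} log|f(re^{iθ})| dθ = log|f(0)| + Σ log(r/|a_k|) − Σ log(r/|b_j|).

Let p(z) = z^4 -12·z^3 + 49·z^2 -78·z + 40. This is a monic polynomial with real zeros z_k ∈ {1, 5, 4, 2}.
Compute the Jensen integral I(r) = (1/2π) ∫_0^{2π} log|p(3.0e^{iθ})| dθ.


Zeros: 1, 2, 4, 5; r = 3.0.
Inside |z| < r: 1, 2. Outside (|z| ≥ r): 4, 5.
p(0) = 40, so log|p(0)| = log(40) = 3.6889.
Apply Jensen: I(r) = log|p(0)| + Σ_k log(r/|z_k|), summed over zeros inside |z| < r.
  log(r/|z_k|) for z_k = 1: log(3.0/1) = 1.0986
  log(r/|z_k|) for z_k = 2: log(3.0/2) = 0.4055
  Outside zeros (4, 5) contribute nothing to the Jensen sum.
Sum over inside zeros: 1.5041.
I(r) = log|p(0)| + (inside sum) = 3.6889 + 1.5041 = 5.1930.
Note: since some zeros are outside |z| ≤ r, the simplified n·log(r) form does NOT apply — only the inside zeros contribute.

I(r) ≈ 5.1930.


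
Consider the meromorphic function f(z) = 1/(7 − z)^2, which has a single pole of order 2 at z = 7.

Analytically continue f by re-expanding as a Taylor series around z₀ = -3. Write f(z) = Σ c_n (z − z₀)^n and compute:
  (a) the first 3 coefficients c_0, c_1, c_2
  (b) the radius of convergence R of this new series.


Let w = z − z₀, so z = z₀ + w.
Then 7 − z = 7 − (z₀ + w) = (7 − z₀) − w = 10 − w.
f(z) = 1/(10 − w)^2 = (1/(10)^2) · (1 − w/(10))^{−2}.
By the binomial series (1−u)^{−2} = Σ_{n≥0} C(n+1, 1) u^n for |u|<1, with u = w/(10):
  c_n = C(n+1, 1) / (10)^(n+2).
  c_0 = 1/(10)^2 = 1/100.
  c_1 = 2/(10)^3 = 1/500.
  c_2 = 3/(10)^4 = 3/10000.
The series is valid for |w/d| < 1, i.e. |z − z₀| < |d|.
Radius of convergence: R = |7 − z₀| = |10| = 10 (distance from z₀ to the singularity z = 7).

c_0 = 1/100, c_1 = 1/500, c_2 = 3/10000; R = 10.


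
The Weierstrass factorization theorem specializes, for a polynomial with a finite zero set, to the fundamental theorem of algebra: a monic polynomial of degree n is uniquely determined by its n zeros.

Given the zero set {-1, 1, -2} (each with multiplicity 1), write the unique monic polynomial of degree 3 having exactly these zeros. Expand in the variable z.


The polynomial is p(z) = ∏_{α ∈ S} (z − α), where S = {-1, 1, -2}.
Expanding the product yields: p(z) = z^3 + 2·z^2 -z -2.
The resulting polynomial has degree 3 and real coefficients as required.

p(z) = z^3 + 2·z^2 -z -2.


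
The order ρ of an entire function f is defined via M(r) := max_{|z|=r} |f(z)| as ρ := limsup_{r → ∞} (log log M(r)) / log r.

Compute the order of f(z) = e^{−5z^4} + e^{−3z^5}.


Each summand is entire of order 4 and 5 respectively (as in the single-exponential case). The order of a sum is at most the max of the orders, so ρ ≤ 5. For the lower bound: on |z|=r choose arg z so that -3z^5 is real positive; then |e^{-3z^5}| = e^{3r^5} while |e^{-5z^4}| ≤ e^{5r^4} = o(e^{3r^5}). So |f| ≥ e^{3r^5}(1 − o(1)) and ρ ≥ 5. Hence ρ = max(4, 5) = 5.
Therefore ρ = 5.

Order ρ = 5.


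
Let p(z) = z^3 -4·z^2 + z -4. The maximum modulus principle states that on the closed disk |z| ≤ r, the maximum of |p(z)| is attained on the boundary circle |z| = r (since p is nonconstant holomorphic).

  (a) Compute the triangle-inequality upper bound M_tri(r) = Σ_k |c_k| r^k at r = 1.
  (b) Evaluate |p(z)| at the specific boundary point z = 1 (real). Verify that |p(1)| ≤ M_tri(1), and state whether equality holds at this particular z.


Coefficients: c_0 = -4, c_1 = 1, c_2 = -4, c_3 = 1. Radius r = 1.
Part (a). Triangle bound: M_tri(r) = Σ_k |c_k| r^k
  = |-4|·1^0 + |1|·1^1 + |-4|·1^2 + |1|·1^3
  = 4 + 1 + 4 + 1 = 10.
This bounds M(r) := max_{|z|=r} |p(z)| from above; equality holds iff all terms c_k z^k can be made to align in phase at a single z on |z|=r.
Part (b). At z = 1 (real, on the circle |z| = r):
  p(1) = (-4)·1^0 + (1)·1^1 + (-4)·1^2 + (1)·1^3 = -6.
  |p(1)| = 6.
Check: |p(1)| = 6 ≤ 10 = M_tri(1). ✓ Equality does not hold at z = 1 (the coefficients have mixed signs, so the terms do not all align in phase there).

M_tri(1) = 10; |p(1)| = 6; equality at z=1: no.


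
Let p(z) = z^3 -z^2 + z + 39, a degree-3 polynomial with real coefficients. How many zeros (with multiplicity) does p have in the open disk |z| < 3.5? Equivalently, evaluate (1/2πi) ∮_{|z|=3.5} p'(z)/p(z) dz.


The zeros of p are: -3, (2 + 3i), (2 - 3i).
Their magnitudes are: 3, 3.606, 3.606.
Zeros with |z| < R = 3.5: -3.
Count = 1.
By the argument principle, (1/2πi) ∮_{|z|=R} p'(z)/p(z) dz equals exactly this count.

Number of zeros inside |z| < 3.5: 1.


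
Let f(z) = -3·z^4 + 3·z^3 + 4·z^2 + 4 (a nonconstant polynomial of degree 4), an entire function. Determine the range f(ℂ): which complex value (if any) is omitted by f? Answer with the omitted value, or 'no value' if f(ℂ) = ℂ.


Little Picard bounds the complement of f(ℂ) to at most one point.
For every w ∈ ℂ, the equation p(z) − w = 0 is a nonconstant polynomial in z and hence has at least one root by the fundamental theorem of algebra. So p is surjective onto ℂ, omitting no value.

Omitted value: no value.


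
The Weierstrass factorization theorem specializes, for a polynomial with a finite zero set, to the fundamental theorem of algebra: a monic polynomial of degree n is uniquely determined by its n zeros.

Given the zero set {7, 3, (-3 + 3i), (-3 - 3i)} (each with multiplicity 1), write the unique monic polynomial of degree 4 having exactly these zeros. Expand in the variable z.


The polynomial is p(z) = ∏_{α ∈ S} (z − α), where S = {7, 3, (-3 + 3i), (-3 - 3i)}.
Expanding the product yields: p(z) = z^4 -4·z^3 -21·z^2 -54·z + 378.
Note conjugate pairs combine to real quadratics: (z − (-3+3i))(z − (-3−3i)) = z² + 6z + 18.
The resulting polynomial has degree 4 and real coefficients as required.

p(z) = z^4 -4·z^3 -21·z^2 -54·z + 378.


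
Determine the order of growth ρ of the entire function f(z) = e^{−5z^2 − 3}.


|e^{−5z^2 − 3}| = e^{Re(-5·z^2) + -3} ≤ e^{5|z|^2 + -3} = e^{5r^2 + -3} on |z| = r, so ρ ≤ 2. Choosing z on |z|=r so that -5·z^2 is real positive (always possible by picking arg z appropriately) gives |f(z)| = e^{5r^2 + -3}, matching the bound. The additive constant -3 does not affect log log M(r) ~ 2·log r. Hence ρ = 2.
Therefore ρ = 2.

Order ρ = 2.


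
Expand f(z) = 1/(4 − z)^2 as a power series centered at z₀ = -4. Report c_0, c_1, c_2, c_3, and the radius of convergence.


Let w = z − z₀, so z = z₀ + w.
Then 4 − z = 4 − (z₀ + w) = (4 − z₀) − w = 8 − w.
f(z) = 1/(8 − w)^2 = (1/(8)^2) · (1 − w/(8))^{−2}.
By the binomial series (1−u)^{−2} = Σ_{n≥0} C(n+1, 1) u^n for |u|<1, with u = w/(8):
  c_n = C(n+1, 1) / (8)^(n+2).
  c_0 = 1/(8)^2 = 1/64.
  c_1 = 2/(8)^3 = 1/256.
  c_2 = 3/(8)^4 = 3/4096.
  c_3 = 4/(8)^5 = 1/8192.
The series is valid for |w/d| < 1, i.e. |z − z₀| < |d|.
Radius of convergence: R = |4 − z₀| = |8| = 8 (distance from z₀ to the singularity z = 4).

c_0 = 1/64, c_1 = 1/256, c_2 = 3/4096, c_3 = 1/8192; R = 8.


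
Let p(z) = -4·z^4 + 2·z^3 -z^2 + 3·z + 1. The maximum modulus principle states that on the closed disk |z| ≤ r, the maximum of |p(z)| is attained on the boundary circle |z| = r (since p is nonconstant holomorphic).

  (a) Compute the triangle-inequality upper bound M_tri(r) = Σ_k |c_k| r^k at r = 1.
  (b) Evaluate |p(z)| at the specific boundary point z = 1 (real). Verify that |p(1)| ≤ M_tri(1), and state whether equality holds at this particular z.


Coefficients: c_0 = 1, c_1 = 3, c_2 = -1, c_3 = 2, c_4 = -4. Radius r = 1.
Part (a). Triangle bound: M_tri(r) = Σ_k |c_k| r^k
  = |1|·1^0 + |3|·1^1 + |-1|·1^2 + |2|·1^3 + |-4|·1^4
  = 1 + 3 + 1 + 2 + 4 = 11.
This bounds M(r) := max_{|z|=r} |p(z)| from above; equality holds iff all terms c_k z^k can be made to align in phase at a single z on |z|=r.
Part (b). At z = 1 (real, on the circle |z| = r):
  p(1) = (1)·1^0 + (3)·1^1 + (-1)·1^2 + (2)·1^3 + (-4)·1^4 = 1.
  |p(1)| = 1.
Check: |p(1)| = 1 ≤ 11 = M_tri(1). ✓ Equality does not hold at z = 1 (the coefficients have mixed signs, so the terms do not all align in phase there).

M_tri(1) = 11; |p(1)| = 1; equality at z=1: no.


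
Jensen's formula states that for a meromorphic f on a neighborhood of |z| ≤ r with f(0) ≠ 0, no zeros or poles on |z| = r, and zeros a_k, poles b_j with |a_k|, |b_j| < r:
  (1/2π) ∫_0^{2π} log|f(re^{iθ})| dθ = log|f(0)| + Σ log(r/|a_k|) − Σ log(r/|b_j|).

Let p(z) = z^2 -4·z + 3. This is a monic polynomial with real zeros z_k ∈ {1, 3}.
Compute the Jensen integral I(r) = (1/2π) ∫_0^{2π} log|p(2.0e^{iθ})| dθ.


Zeros: 1, 3; r = 2.0.
Inside |z| < r: 1. Outside (|z| ≥ r): 3.
p(0) = 3, so log|p(0)| = log(3) = 1.0986.
Apply Jensen: I(r) = log|p(0)| + Σ_k log(r/|z_k|), summed over zeros inside |z| < r.
  log(r/|z_k|) for z_k = 1: log(2.0/1) = 0.6931
  Outside zeros (3) contribute nothing to the Jensen sum.
Sum over inside zeros: 0.6931.
I(r) = log|p(0)| + (inside sum) = 1.0986 + 0.6931 = 1.7918.
Note: since some zeros are outside |z| ≤ r, the simplified n·log(r) form does NOT apply — only the inside zeros contribute.

I(r) ≈ 1.7918.


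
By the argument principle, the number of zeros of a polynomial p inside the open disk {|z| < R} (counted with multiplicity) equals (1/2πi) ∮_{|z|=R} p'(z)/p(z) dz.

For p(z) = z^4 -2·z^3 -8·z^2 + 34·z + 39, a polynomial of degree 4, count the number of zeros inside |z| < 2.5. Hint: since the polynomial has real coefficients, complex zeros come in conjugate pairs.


The zeros of p are: (3 + 2i), (3 - 2i), -3, -1.
Their magnitudes are: 3.606, 3.606, 3, 1.
Zeros with |z| < R = 2.5: -1.
Count = 1.
By the argument principle, (1/2πi) ∮_{|z|=R} p'(z)/p(z) dz equals exactly this count.

Number of zeros inside |z| < 2.5: 1.


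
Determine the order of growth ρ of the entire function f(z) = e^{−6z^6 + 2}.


|e^{−6z^6 + 2}| = e^{Re(-6·z^6) + 2} ≤ e^{6|z|^6 + 2} = e^{6r^6 + 2} on |z| = r, so ρ ≤ 6. Choosing z on |z|=r so that -6·z^6 is real positive (always possible by picking arg z appropriately) gives |f(z)| = e^{6r^6 + 2}, matching the bound. The additive constant 2 does not affect log log M(r) ~ 6·log r. Hence ρ = 6.
Therefore ρ = 6.

Order ρ = 6.


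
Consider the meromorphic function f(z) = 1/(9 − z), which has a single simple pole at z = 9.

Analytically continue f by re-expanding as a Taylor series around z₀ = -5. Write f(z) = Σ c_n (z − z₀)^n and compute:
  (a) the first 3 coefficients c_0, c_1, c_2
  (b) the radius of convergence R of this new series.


Let w = z − z₀, so z = z₀ + w.
Then 9 − z = 9 − (z₀ + w) = (9 − z₀) − w = 14 − w.
f(z) = 1/(14 − w) = (1/(14)) · 1/(1 − w/(14)) = Σ_{n≥0} w^n / (14)^(n+1).
So c_n = 1/(14)^(n+1):
  c_0 = 1/(14)^1 = 1/14.
  c_1 = 1/(14)^2 = 1/196.
  c_2 = 1/(14)^3 = 1/2744.
The series is valid for |w/d| < 1, i.e. |z − z₀| < |d|.
Radius of convergence: R = |9 − z₀| = |14| = 14 (distance from z₀ to the singularity z = 9).

c_0 = 1/14, c_1 = 1/196, c_2 = 1/2744; R = 14.


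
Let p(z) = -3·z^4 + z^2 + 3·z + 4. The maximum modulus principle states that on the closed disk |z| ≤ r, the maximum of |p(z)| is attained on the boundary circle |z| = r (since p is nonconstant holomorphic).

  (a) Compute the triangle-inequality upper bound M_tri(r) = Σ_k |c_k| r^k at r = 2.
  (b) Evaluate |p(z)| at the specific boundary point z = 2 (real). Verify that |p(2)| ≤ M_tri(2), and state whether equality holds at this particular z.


Coefficients: c_0 = 4, c_1 = 3, c_2 = 1, c_3 = 0, c_4 = -3. Radius r = 2.
Part (a). Triangle bound: M_tri(r) = Σ_k |c_k| r^k
  = |4|·2^0 + |3|·2^1 + |1|·2^2 + |0|·2^3 + |-3|·2^4
  = 4 + 6 + 4 + 0 + 48 = 62.
This bounds M(r) := max_{|z|=r} |p(z)| from above; equality holds iff all terms c_k z^k can be made to align in phase at a single z on |z|=r.
Part (b). At z = 2 (real, on the circle |z| = r):
  p(2) = (4)·2^0 + (3)·2^1 + (1)·2^2 + (0)·2^3 + (-3)·2^4 = -34.
  |p(2)| = 34.
Check: |p(2)| = 34 ≤ 62 = M_tri(2). ✓ Equality does not hold at z = 2 (the coefficients have mixed signs, so the terms do not all align in phase there).

M_tri(2) = 62; |p(2)| = 34; equality at z=2: no.


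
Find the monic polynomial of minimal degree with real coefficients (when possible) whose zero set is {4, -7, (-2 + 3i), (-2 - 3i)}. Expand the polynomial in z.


The polynomial is p(z) = ∏_{α ∈ S} (z − α), where S = {4, -7, (-2 + 3i), (-2 - 3i)}.
Expanding the product yields: p(z) = z^4 + 7·z^3 -3·z^2 -73·z -364.
Note conjugate pairs combine to real quadratics: (z − (-2+3i))(z − (-2−3i)) = z² + 4z + 13.
The resulting polynomial has degree 4 and real coefficients as required.

p(z) = z^4 + 7·z^3 -3·z^2 -73·z -364.


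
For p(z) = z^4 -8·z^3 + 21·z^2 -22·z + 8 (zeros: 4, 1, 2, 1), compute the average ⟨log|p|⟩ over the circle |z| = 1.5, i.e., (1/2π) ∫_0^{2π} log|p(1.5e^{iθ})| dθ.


Zeros: 1, 1, 2, 4; r = 1.5.
Inside |z| < r: 1, 1. Outside (|z| ≥ r): 2, 4.
p(0) = 8, so log|p(0)| = log(8) = 2.0794.
Apply Jensen: I(r) = log|p(0)| + Σ_k log(r/|z_k|), summed over zeros inside |z| < r.
  log(r/|z_k|) for z_k = 1: log(1.5/1) = 0.4055
  log(r/|z_k|) for z_k = 1: log(1.5/1) = 0.4055
  Outside zeros (2, 4) contribute nothing to the Jensen sum.
Sum over inside zeros: 0.8109.
I(r) = log|p(0)| + (inside sum) = 2.0794 + 0.8109 = 2.8904.
Note: since some zeros are outside |z| ≤ r, the simplified n·log(r) form does NOT apply — only the inside zeros contribute.

I(r) ≈ 2.8904.


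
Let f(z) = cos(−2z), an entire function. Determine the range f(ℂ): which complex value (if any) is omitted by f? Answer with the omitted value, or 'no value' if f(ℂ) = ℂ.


Little Picard bounds the complement of f(ℂ) to at most one point.
cos is entire and surjective onto ℂ: for every w ∈ ℂ, cos(ζ) = w has a solution ζ ∈ ℂ (e.g., via the complex inverse arccos). With ζ = −2z this gives z = ζ/(-2). Then 1·cos(−2z) takes every value in 1·ℂ = ℂ, and adding 0 is a bijection of ℂ. So f is surjective and omits no value. (Note: only on the real line is cos bounded by [−1, 1].)

Omitted value: no value.


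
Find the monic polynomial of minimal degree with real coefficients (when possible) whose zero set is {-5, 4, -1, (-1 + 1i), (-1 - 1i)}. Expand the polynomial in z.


The polynomial is p(z) = ∏_{α ∈ S} (z − α), where S = {-5, 4, -1, (-1 + 1i), (-1 - 1i)}.
Expanding the product yields: p(z) = z^5 + 4·z^4 -13·z^3 -54·z^2 -78·z -40.
Note conjugate pairs combine to real quadratics: (z − (-1+1i))(z − (-1−1i)) = z² + 2z + 2.
The resulting polynomial has degree 5 and real coefficients as required.

p(z) = z^5 + 4·z^4 -13·z^3 -54·z^2 -78·z -40.


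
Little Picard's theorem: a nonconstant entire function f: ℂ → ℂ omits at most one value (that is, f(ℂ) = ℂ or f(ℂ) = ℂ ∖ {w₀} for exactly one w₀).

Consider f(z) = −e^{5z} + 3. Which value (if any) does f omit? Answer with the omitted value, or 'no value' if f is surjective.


Little Picard bounds the complement of f(ℂ) to at most one point.
e^{5z} is never zero on ℂ, so -1·e^{5z} takes every value in ℂ ∖ {0}. Adding 3 shifts the range to ℂ ∖ {3}. Thus f omits exactly the value 3.

Omitted value: 3.


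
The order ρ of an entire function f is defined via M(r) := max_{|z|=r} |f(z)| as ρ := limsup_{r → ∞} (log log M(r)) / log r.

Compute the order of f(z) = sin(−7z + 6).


sin(w) is a linear combination of e^{iw} and e^{−iw} (or e^w, e^{−w} in the hyperbolic case), so |sin(w)| ≤ e^{|w|}. With w = −7z + 6, |w| ≤ 7|z| + 6 = 7r + 6 on |z| = r, giving M(r) ≤ e^{7r + 6}, so ρ ≤ 1. On a suitable ray (z = it for sin/cos; z = t for sinh/cosh, t real → ∞), |sin(−7z + 6)| grows like e^{7|t|}/2, so ρ ≥ 1. Hence ρ = 1.
Therefore ρ = 1.

Order ρ = 1.


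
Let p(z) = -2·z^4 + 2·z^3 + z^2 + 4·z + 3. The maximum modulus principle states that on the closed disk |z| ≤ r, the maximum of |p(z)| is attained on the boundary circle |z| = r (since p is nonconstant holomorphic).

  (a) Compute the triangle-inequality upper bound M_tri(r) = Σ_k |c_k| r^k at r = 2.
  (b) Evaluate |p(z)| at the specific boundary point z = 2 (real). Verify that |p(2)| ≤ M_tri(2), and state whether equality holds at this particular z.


Coefficients: c_0 = 3, c_1 = 4, c_2 = 1, c_3 = 2, c_4 = -2. Radius r = 2.
Part (a). Triangle bound: M_tri(r) = Σ_k |c_k| r^k
  = |3|·2^0 + |4|·2^1 + |1|·2^2 + |2|·2^3 + |-2|·2^4
  = 3 + 8 + 4 + 16 + 32 = 63.
This bounds M(r) := max_{|z|=r} |p(z)| from above; equality holds iff all terms c_k z^k can be made to align in phase at a single z on |z|=r.
Part (b). At z = 2 (real, on the circle |z| = r):
  p(2) = (3)·2^0 + (4)·2^1 + (1)·2^2 + (2)·2^3 + (-2)·2^4 = -1.
  |p(2)| = 1.
Check: |p(2)| = 1 ≤ 63 = M_tri(2). ✓ Equality does not hold at z = 2 (the coefficients have mixed signs, so the terms do not all align in phase there).

M_tri(2) = 63; |p(2)| = 1; equality at z=2: no.


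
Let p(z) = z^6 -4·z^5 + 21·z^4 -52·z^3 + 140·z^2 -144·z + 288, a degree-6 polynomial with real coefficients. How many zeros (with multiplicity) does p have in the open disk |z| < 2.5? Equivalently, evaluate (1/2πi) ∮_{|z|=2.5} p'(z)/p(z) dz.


The zeros of p are: (2 + 2i), (2 - 2i), (0 + 2i), (0 - 2i), (0 + 3i), (0 - 3i).
Their magnitudes are: 2.828, 2.828, 2, 2, 3, 3.
Zeros with |z| < R = 2.5: (0 + 2i), (0 - 2i).
Count = 2.
By the argument principle, (1/2πi) ∮_{|z|=R} p'(z)/p(z) dz equals exactly this count.

Number of zeros inside |z| < 2.5: 2.


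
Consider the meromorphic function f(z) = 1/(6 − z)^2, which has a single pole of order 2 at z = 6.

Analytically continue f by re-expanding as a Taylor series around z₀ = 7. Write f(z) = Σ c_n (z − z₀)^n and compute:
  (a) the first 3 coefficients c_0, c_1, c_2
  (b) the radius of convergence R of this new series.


Let w = z − z₀, so z = z₀ + w.
Then 6 − z = 6 − (z₀ + w) = (6 − z₀) − w = -1 − w.
f(z) = 1/(-1 − w)^2 = (1/(-1)^2) · (1 − w/(-1))^{−2}.
By the binomial series (1−u)^{−2} = Σ_{n≥0} C(n+1, 1) u^n for |u|<1, with u = w/(-1):
  c_n = C(n+1, 1) / (-1)^(n+2).
  c_0 = 1/(-1)^2 = 1.
  c_1 = 2/(-1)^3 = -2.
  c_2 = 3/(-1)^4 = 3.
The series is valid for |w/d| < 1, i.e. |z − z₀| < |d|.
Radius of convergence: R = |6 − z₀| = |-1| = 1 (distance from z₀ to the singularity z = 6).

c_0 = 1, c_1 = -2, c_2 = 3; R = 1.


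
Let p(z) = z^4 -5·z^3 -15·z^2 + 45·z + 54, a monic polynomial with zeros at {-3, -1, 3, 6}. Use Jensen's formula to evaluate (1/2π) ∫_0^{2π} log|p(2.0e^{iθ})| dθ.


Zeros: -3, -1, 3, 6; r = 2.0.
Inside |z| < r: -1. Outside (|z| ≥ r): -3, 3, 6.
p(0) = 54, so log|p(0)| = log(54) = 3.9890.
Apply Jensen: I(r) = log|p(0)| + Σ_k log(r/|z_k|), summed over zeros inside |z| < r.
  log(r/|z_k|) for z_k = -1: log(2.0/1) = 0.6931
  Outside zeros (-3, 3, 6) contribute nothing to the Jensen sum.
Sum over inside zeros: 0.6931.
I(r) = log|p(0)| + (inside sum) = 3.9890 + 0.6931 = 4.6821.
Note: since some zeros are outside |z| ≤ r, the simplified n·log(r) form does NOT apply — only the inside zeros contribute.

I(r) ≈ 4.6821.


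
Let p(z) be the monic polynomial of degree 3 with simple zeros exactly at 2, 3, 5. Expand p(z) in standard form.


The polynomial is p(z) = ∏_{α ∈ S} (z − α), where S = {2, 3, 5}.
Expanding the product yields: p(z) = z^3 -10·z^2 + 31·z -30.
The resulting polynomial has degree 3 and real coefficients as required.

p(z) = z^3 -10·z^2 + 31·z -30.


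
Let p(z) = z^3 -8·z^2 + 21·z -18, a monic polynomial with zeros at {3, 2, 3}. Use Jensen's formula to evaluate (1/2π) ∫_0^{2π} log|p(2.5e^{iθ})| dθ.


Zeros: 2, 3, 3; r = 2.5.
Inside |z| < r: 2. Outside (|z| ≥ r): 3, 3.
p(0) = -18, so log|p(0)| = log(18) = 2.8904.
Apply Jensen: I(r) = log|p(0)| + Σ_k log(r/|z_k|), summed over zeros inside |z| < r.
  log(r/|z_k|) for z_k = 2: log(2.5/2) = 0.2231
  Outside zeros (3, 3) contribute nothing to the Jensen sum.
Sum over inside zeros: 0.2231.
I(r) = log|p(0)| + (inside sum) = 2.8904 + 0.2231 = 3.1135.
Note: since some zeros are outside |z| ≤ r, the simplified n·log(r) form does NOT apply — only the inside zeros contribute.

I(r) ≈ 3.1135.


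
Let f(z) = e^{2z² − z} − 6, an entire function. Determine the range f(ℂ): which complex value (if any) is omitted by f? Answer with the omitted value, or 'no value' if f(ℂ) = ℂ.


Little Picard bounds the complement of f(ℂ) to at most one point.
The exponent g(z) = 2z² − z is a nonconstant polynomial, hence surjective onto ℂ. So e^{g(z)} takes every value in {e^w : w ∈ ℂ} = ℂ ∖ {0}. Adding -6 shifts the range to ℂ ∖ {-6}. f omits exactly -6.

Omitted value: -6.


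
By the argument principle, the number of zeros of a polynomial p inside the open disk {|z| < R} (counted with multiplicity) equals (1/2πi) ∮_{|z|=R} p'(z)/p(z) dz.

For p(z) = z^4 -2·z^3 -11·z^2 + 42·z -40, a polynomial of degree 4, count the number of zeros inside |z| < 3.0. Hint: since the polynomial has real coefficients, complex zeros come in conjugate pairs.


The zeros of p are: (2 + 1i), (2 - 1i), -4, 2.
Their magnitudes are: 2.236, 2.236, 4, 2.
Zeros with |z| < R = 3.0: (2 + 1i), (2 - 1i), 2.
Count = 3.
By the argument principle, (1/2πi) ∮_{|z|=R} p'(z)/p(z) dz equals exactly this count.

Number of zeros inside |z| < 3.0: 3.


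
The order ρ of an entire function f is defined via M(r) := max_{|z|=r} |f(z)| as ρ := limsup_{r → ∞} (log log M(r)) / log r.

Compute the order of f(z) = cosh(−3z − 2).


cosh(w) is a linear combination of e^{iw} and e^{−iw} (or e^w, e^{−w} in the hyperbolic case), so |cosh(w)| ≤ e^{|w|}. With w = −3z − 2, |w| ≤ 3|z| + 2 = 3r + 2 on |z| = r, giving M(r) ≤ e^{3r + 2}, so ρ ≤ 1. On a suitable ray (z = it for sin/cos; z = t for sinh/cosh, t real → ∞), |cosh(−3z − 2)| grows like e^{3|t|}/2, so ρ ≥ 1. Hence ρ = 1.
Therefore ρ = 1.

Order ρ = 1.


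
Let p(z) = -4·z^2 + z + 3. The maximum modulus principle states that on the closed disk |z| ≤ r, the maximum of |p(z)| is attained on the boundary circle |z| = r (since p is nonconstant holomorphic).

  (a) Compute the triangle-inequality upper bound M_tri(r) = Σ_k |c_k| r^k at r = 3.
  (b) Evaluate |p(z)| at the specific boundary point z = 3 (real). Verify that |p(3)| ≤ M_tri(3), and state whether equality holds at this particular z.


Coefficients: c_0 = 3, c_1 = 1, c_2 = -4. Radius r = 3.
Part (a). Triangle bound: M_tri(r) = Σ_k |c_k| r^k
  = |3|·3^0 + |1|·3^1 + |-4|·3^2
  = 3 + 3 + 36 = 42.
This bounds M(r) := max_{|z|=r} |p(z)| from above; equality holds iff all terms c_k z^k can be made to align in phase at a single z on |z|=r.
Part (b). At z = 3 (real, on the circle |z| = r):
  p(3) = (3)·3^0 + (1)·3^1 + (-4)·3^2 = -30.
  |p(3)| = 30.
Check: |p(3)| = 30 ≤ 42 = M_tri(3). ✓ Equality does not hold at z = 3 (the coefficients have mixed signs, so the terms do not all align in phase there).

M_tri(3) = 42; |p(3)| = 30; equality at z=3: no.


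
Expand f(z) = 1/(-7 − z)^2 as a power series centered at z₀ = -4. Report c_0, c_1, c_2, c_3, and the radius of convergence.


Let w = z − z₀, so z = z₀ + w.
Then -7 − z = -7 − (z₀ + w) = (-7 − z₀) − w = -3 − w.
f(z) = 1/(-3 − w)^2 = (1/(-3)^2) · (1 − w/(-3))^{−2}.
By the binomial series (1−u)^{−2} = Σ_{n≥0} C(n+1, 1) u^n for |u|<1, with u = w/(-3):
  c_n = C(n+1, 1) / (-3)^(n+2).
  c_0 = 1/(-3)^2 = 1/9.
  c_1 = 2/(-3)^3 = -2/27.
  c_2 = 3/(-3)^4 = 1/27.
  c_3 = 4/(-3)^5 = -4/243.
The series is valid for |w/d| < 1, i.e. |z − z₀| < |d|.
Radius of convergence: R = |-7 − z₀| = |-3| = 3 (distance from z₀ to the singularity z = -7).

c_0 = 1/9, c_1 = -2/27, c_2 = 1/27, c_3 = -4/243; R = 3.


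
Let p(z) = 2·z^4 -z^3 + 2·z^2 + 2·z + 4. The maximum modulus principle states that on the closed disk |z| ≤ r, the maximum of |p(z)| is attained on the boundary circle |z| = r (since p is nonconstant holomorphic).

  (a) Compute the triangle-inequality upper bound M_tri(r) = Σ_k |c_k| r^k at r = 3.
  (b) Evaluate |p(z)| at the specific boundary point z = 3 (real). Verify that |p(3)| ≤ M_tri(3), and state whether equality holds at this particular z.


Coefficients: c_0 = 4, c_1 = 2, c_2 = 2, c_3 = -1, c_4 = 2. Radius r = 3.
Part (a). Triangle bound: M_tri(r) = Σ_k |c_k| r^k
  = |4|·3^0 + |2|·3^1 + |2|·3^2 + |-1|·3^3 + |2|·3^4
  = 4 + 6 + 18 + 27 + 162 = 217.
This bounds M(r) := max_{|z|=r} |p(z)| from above; equality holds iff all terms c_k z^k can be made to align in phase at a single z on |z|=r.
Part (b). At z = 3 (real, on the circle |z| = r):
  p(3) = (4)·3^0 + (2)·3^1 + (2)·3^2 + (-1)·3^3 + (2)·3^4 = 163.
  |p(3)| = 163.
Check: |p(3)| = 163 ≤ 217 = M_tri(3). ✓ Equality does not hold at z = 3 (the coefficients have mixed signs, so the terms do not all align in phase there).

M_tri(3) = 217; |p(3)| = 163; equality at z=3: no.


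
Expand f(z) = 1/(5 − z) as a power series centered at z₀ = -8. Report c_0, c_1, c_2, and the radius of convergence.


Let w = z − z₀, so z = z₀ + w.
Then 5 − z = 5 − (z₀ + w) = (5 − z₀) − w = 13 − w.
f(z) = 1/(13 − w) = (1/(13)) · 1/(1 − w/(13)) = Σ_{n≥0} w^n / (13)^(n+1).
So c_n = 1/(13)^(n+1):
  c_0 = 1/(13)^1 = 1/13.
  c_1 = 1/(13)^2 = 1/169.
  c_2 = 1/(13)^3 = 1/2197.
The series is valid for |w/d| < 1, i.e. |z − z₀| < |d|.
Radius of convergence: R = |5 − z₀| = |13| = 13 (distance from z₀ to the singularity z = 5).

c_0 = 1/13, c_1 = 1/169, c_2 = 1/2197; R = 13.


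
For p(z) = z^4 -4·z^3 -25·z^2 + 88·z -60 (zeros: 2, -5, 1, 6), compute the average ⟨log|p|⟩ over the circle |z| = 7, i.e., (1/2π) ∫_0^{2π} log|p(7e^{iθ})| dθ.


Zeros: -5, 1, 2, 6; r = 7.
Inside |z| < r: -5, 1, 2, 6. Outside (|z| ≥ r): ∅.
p(0) = -60, so log|p(0)| = log(60) = 4.0943.
Apply Jensen: I(r) = log|p(0)| + Σ_k log(r/|z_k|), summed over zeros inside |z| < r.
  log(r/|z_k|) for z_k = 2: log(7/2) = 1.2528
  log(r/|z_k|) for z_k = -5: log(7/5) = 0.3365
  log(r/|z_k|) for z_k = 1: log(7/1) = 1.9459
  log(r/|z_k|) for z_k = 6: log(7/6) = 0.1542
Sum over inside zeros: 3.6893.
I(r) = log|p(0)| + (inside sum) = 4.0943 + 3.6893 = 7.7836.
Closed form (all zeros inside, monic): I(r) = n·log(r) = 4·log(7) = 7.7836. ✓

I(r) ≈ 7.7836.


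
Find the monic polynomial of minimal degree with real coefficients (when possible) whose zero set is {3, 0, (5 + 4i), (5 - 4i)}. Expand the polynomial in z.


The polynomial is p(z) = ∏_{α ∈ S} (z − α), where S = {3, 0, (5 + 4i), (5 - 4i)}.
Expanding the product yields: p(z) = z^4 -13·z^3 + 71·z^2 -123·z.
Note conjugate pairs combine to real quadratics: (z − (5+4i))(z − (5−4i)) = z² − 10z + 41.
The resulting polynomial has degree 4 and real coefficients as required.

p(z) = z^4 -13·z^3 + 71·z^2 -123·z.


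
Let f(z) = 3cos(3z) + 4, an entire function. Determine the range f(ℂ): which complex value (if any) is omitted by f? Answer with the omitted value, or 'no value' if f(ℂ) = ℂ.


Little Picard bounds the complement of f(ℂ) to at most one point.
cos is entire and surjective onto ℂ: for every w ∈ ℂ, cos(ζ) = w has a solution ζ ∈ ℂ (e.g., via the complex inverse arccos). With ζ = 3z this gives z = ζ/(3). Then 3·cos(3z) takes every value in 3·ℂ = ℂ, and adding 4 is a bijection of ℂ. So f is surjective and omits no value. (Note: only on the real line is cos bounded by [−1, 1].)

Omitted value: no value.


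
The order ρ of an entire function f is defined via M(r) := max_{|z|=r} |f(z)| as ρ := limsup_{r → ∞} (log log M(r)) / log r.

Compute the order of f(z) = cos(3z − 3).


cos(w) is a linear combination of e^{iw} and e^{−iw} (or e^w, e^{−w} in the hyperbolic case), so |cos(w)| ≤ e^{|w|}. With w = 3z − 3, |w| ≤ 3|z| + 3 = 3r + 3 on |z| = r, giving M(r) ≤ e^{3r + 3}, so ρ ≤ 1. On a suitable ray (z = it for sin/cos; z = t for sinh/cosh, t real → ∞), |cos(3z − 3)| grows like e^{3|t|}/2, so ρ ≥ 1. Hence ρ = 1.
Therefore ρ = 1.

Order ρ = 1.


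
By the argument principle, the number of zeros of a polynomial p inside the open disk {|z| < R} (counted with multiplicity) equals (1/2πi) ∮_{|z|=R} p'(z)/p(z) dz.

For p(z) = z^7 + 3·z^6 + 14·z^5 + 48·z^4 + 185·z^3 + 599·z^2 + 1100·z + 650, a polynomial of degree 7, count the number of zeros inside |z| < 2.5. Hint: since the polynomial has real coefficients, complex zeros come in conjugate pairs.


The zeros of p are: (-2 + 1i), (-2 - 1i), -1, (2 + 3i), (2 - 3i), (-1 + 3i), (-1 - 3i).
Their magnitudes are: 2.236, 2.236, 1, 3.606, 3.606, 3.162, 3.162.
Zeros with |z| < R = 2.5: (-2 + 1i), (-2 - 1i), -1.
Count = 3.
By the argument principle, (1/2πi) ∮_{|z|=R} p'(z)/p(z) dz equals exactly this count.

Number of zeros inside |z| < 2.5: 3.


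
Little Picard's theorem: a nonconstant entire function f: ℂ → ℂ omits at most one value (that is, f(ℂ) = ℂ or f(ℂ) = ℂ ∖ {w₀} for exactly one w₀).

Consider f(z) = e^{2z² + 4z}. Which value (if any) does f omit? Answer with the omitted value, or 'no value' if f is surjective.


Little Picard bounds the complement of f(ℂ) to at most one point.
The exponent g(z) = 2z² + 4z is a nonconstant polynomial, hence surjective onto ℂ. So e^{g(z)} takes every value in {e^w : w ∈ ℂ} = ℂ ∖ {0}. Adding 0 shifts the range to ℂ ∖ {0}. f omits exactly 0.

Omitted value: 0.


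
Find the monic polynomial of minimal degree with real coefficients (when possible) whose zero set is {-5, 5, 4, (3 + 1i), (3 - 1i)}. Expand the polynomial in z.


The polynomial is p(z) = ∏_{α ∈ S} (z − α), where S = {-5, 5, 4, (3 + 1i), (3 - 1i)}.
Expanding the product yields: p(z) = z^5 -10·z^4 + 9·z^3 + 210·z^2 -850·z + 1000.
Note conjugate pairs combine to real quadratics: (z − (3+1i))(z − (3−1i)) = z² − 6z + 10.
The resulting polynomial has degree 5 and real coefficients as required.

p(z) = z^5 -10·z^4 + 9·z^3 + 210·z^2 -850·z + 1000.


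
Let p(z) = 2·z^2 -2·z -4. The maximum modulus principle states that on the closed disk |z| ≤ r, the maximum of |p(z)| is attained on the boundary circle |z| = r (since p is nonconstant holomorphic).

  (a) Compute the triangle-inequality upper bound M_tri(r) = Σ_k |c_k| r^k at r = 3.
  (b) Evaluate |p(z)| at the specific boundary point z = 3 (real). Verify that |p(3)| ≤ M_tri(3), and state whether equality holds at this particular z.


Coefficients: c_0 = -4, c_1 = -2, c_2 = 2. Radius r = 3.
Part (a). Triangle bound: M_tri(r) = Σ_k |c_k| r^k
  = |-4|·3^0 + |-2|·3^1 + |2|·3^2
  = 4 + 6 + 18 = 28.
This bounds M(r) := max_{|z|=r} |p(z)| from above; equality holds iff all terms c_k z^k can be made to align in phase at a single z on |z|=r.
Part (b). At z = 3 (real, on the circle |z| = r):
  p(3) = (-4)·3^0 + (-2)·3^1 + (2)·3^2 = 8.
  |p(3)| = 8.
Check: |p(3)| = 8 ≤ 28 = M_tri(3). ✓ Equality does not hold at z = 3 (the coefficients have mixed signs, so the terms do not all align in phase there).

M_tri(3) = 28; |p(3)| = 8; equality at z=3: no.


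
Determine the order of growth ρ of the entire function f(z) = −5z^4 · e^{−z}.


M(r) = max_{|z|=r} |-5|·|z|^4·|e^{−z}| = 5·r^4 · e^{1r^1} (the factors attain their maxima compatibly on |z|=r). Then log M(r) = log 5 + 4·log r + 1r^1, dominated by the last term, so log log M(r) ~ 1·log r. The polynomial factor -5z^4 contributes only a log r term and does not affect the order. ρ = 1.
Therefore ρ = 1.

Order ρ = 1.


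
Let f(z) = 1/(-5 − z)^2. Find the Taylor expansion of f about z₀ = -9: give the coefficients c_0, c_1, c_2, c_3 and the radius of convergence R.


Let w = z − z₀, so z = z₀ + w.
Then -5 − z = -5 − (z₀ + w) = (-5 − z₀) − w = 4 − w.
f(z) = 1/(4 − w)^2 = (1/(4)^2) · (1 − w/(4))^{−2}.
By the binomial series (1−u)^{−2} = Σ_{n≥0} C(n+1, 1) u^n for |u|<1, with u = w/(4):
  c_n = C(n+1, 1) / (4)^(n+2).
  c_0 = 1/(4)^2 = 1/16.
  c_1 = 2/(4)^3 = 1/32.
  c_2 = 3/(4)^4 = 3/256.
  c_3 = 4/(4)^5 = 1/256.
The series is valid for |w/d| < 1, i.e. |z − z₀| < |d|.
Radius of convergence: R = |-5 − z₀| = |4| = 4 (distance from z₀ to the singularity z = -5).

c_0 = 1/16, c_1 = 1/32, c_2 = 3/256, c_3 = 1/256; R = 4.


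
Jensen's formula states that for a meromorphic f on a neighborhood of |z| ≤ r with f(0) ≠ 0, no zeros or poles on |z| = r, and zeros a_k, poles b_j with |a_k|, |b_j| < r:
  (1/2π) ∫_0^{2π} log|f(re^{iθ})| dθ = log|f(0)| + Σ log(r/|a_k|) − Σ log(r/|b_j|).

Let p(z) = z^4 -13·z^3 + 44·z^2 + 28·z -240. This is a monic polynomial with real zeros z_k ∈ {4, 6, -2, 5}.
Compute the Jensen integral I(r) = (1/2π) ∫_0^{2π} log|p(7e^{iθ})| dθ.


Zeros: -2, 4, 5, 6; r = 7.
Inside |z| < r: -2, 4, 5, 6. Outside (|z| ≥ r): ∅.
p(0) = -240, so log|p(0)| = log(240) = 5.4806.
Apply Jensen: I(r) = log|p(0)| + Σ_k log(r/|z_k|), summed over zeros inside |z| < r.
  log(r/|z_k|) for z_k = 4: log(7/4) = 0.5596
  log(r/|z_k|) for z_k = 6: log(7/6) = 0.1542
  log(r/|z_k|) for z_k = -2: log(7/2) = 1.2528
  log(r/|z_k|) for z_k = 5: log(7/5) = 0.3365
Sum over inside zeros: 2.3030.
I(r) = log|p(0)| + (inside sum) = 5.4806 + 2.3030 = 7.7836.
Closed form (all zeros inside, monic): I(r) = n·log(r) = 4·log(7) = 7.7836. ✓

I(r) ≈ 7.7836.


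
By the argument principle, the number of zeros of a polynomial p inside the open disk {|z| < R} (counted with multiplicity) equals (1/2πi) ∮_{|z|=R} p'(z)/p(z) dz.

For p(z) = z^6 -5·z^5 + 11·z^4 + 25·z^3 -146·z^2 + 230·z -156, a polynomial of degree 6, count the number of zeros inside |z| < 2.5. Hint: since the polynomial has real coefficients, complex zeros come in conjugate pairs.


The zeros of p are: 2, -3, (2 + 3i), (2 - 3i), (1 + 1i), (1 - 1i).
Their magnitudes are: 2, 3, 3.606, 3.606, 1.414, 1.414.
Zeros with |z| < R = 2.5: 2, (1 + 1i), (1 - 1i).
Count = 3.
By the argument principle, (1/2πi) ∮_{|z|=R} p'(z)/p(z) dz equals exactly this count.

Number of zeros inside |z| < 2.5: 3.


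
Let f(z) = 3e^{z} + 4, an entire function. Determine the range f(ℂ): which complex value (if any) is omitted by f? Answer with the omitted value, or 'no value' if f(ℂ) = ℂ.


Little Picard bounds the complement of f(ℂ) to at most one point.
e^{z} is never zero on ℂ, so 3·e^{z} takes every value in ℂ ∖ {0}. Adding 4 shifts the range to ℂ ∖ {4}. Thus f omits exactly the value 4.

Omitted value: 4.


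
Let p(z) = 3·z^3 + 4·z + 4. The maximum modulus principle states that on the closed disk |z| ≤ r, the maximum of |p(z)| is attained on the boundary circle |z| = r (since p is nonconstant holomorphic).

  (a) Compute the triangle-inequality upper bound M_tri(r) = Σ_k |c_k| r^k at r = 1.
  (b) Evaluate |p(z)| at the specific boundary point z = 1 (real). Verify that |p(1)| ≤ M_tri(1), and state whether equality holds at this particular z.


Coefficients: c_0 = 4, c_1 = 4, c_2 = 0, c_3 = 3. Radius r = 1.
Part (a). Triangle bound: M_tri(r) = Σ_k |c_k| r^k
  = |4|·1^0 + |4|·1^1 + |0|·1^2 + |3|·1^3
  = 4 + 4 + 0 + 3 = 11.
This bounds M(r) := max_{|z|=r} |p(z)| from above; equality holds iff all terms c_k z^k can be made to align in phase at a single z on |z|=r.
Part (b). At z = 1 (real, on the circle |z| = r):
  p(1) = (4)·1^0 + (4)·1^1 + (0)·1^2 + (3)·1^3 = 11.
  |p(1)| = 11.
Since all nonzero coefficients share the same sign, |p(1)| = 11 = M_tri(1); the triangle bound is attained at z = 1, so in fact M(r) = 11.

M_tri(1) = 11; |p(1)| = 11; equality at z=1: yes.


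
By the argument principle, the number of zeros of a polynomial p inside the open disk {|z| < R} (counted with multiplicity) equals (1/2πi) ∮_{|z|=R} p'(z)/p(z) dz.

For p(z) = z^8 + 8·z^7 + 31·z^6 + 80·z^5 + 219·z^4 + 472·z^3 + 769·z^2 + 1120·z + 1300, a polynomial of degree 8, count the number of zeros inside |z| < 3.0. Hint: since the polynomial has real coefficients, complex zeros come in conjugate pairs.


The zeros of p are: (-2 + 1i), (-2 - 1i), (1 + 2i), (1 - 2i), (-3 + 2i), (-3 - 2i), (0 + 2i), (0 - 2i).
Their magnitudes are: 2.236, 2.236, 2.236, 2.236, 3.606, 3.606, 2, 2.
Zeros with |z| < R = 3.0: (-2 + 1i), (-2 - 1i), (1 + 2i), (1 - 2i), (0 + 2i), (0 - 2i).
Count = 6.
By the argument principle, (1/2πi) ∮_{|z|=R} p'(z)/p(z) dz equals exactly this count.

Number of zeros inside |z| < 3.0: 6.


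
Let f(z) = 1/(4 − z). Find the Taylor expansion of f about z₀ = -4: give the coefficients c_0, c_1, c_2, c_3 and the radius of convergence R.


Let w = z − z₀, so z = z₀ + w.
Then 4 − z = 4 − (z₀ + w) = (4 − z₀) − w = 8 − w.
f(z) = 1/(8 − w) = (1/(8)) · 1/(1 − w/(8)) = Σ_{n≥0} w^n / (8)^(n+1).
So c_n = 1/(8)^(n+1):
  c_0 = 1/(8)^1 = 1/8.
  c_1 = 1/(8)^2 = 1/64.
  c_2 = 1/(8)^3 = 1/512.
  c_3 = 1/(8)^4 = 1/4096.
The series is valid for |w/d| < 1, i.e. |z − z₀| < |d|.
Radius of convergence: R = |4 − z₀| = |8| = 8 (distance from z₀ to the singularity z = 4).

c_0 = 1/8, c_1 = 1/64, c_2 = 1/512, c_3 = 1/4096; R = 8.


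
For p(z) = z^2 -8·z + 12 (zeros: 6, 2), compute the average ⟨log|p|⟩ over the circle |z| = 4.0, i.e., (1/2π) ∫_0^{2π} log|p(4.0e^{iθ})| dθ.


Zeros: 2, 6; r = 4.0.
Inside |z| < r: 2. Outside (|z| ≥ r): 6.
p(0) = 12, so log|p(0)| = log(12) = 2.4849.
Apply Jensen: I(r) = log|p(0)| + Σ_k log(r/|z_k|), summed over zeros inside |z| < r.
  log(r/|z_k|) for z_k = 2: log(4.0/2) = 0.6931
  Outside zeros (6) contribute nothing to the Jensen sum.
Sum over inside zeros: 0.6931.
I(r) = log|p(0)| + (inside sum) = 2.4849 + 0.6931 = 3.1781.
Note: since some zeros are outside |z| ≤ r, the simplified n·log(r) form does NOT apply — only the inside zeros contribute.

I(r) ≈ 3.1781.


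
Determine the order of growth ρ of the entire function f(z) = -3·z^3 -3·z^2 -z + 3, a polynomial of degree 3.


|f(z)| ≤ Σ|c_k|·r^k = O(r^3) as r → ∞. Polynomial growth is O(e^{r^ε}) for every ε > 0 (since r^3/e^{r^ε} → 0), so ρ ≤ ε for all ε > 0, i.e. ρ = 0. Every nonconstant polynomial has order 0.
Therefore ρ = 0.

Order ρ = 0.


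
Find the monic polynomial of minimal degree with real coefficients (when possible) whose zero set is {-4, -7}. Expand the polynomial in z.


The polynomial is p(z) = ∏_{α ∈ S} (z − α), where S = {-4, -7}.
Expanding the product yields: p(z) = z^2 + 11·z + 28.
The resulting polynomial has degree 2 and real coefficients as required.

p(z) = z^2 + 11·z + 28.
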